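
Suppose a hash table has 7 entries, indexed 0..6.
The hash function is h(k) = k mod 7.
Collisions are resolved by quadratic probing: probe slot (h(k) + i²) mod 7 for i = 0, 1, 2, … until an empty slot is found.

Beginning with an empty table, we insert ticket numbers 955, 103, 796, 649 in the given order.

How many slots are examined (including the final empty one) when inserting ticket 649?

Insert 955: h=3, slot 3 empty => index 3.
Insert 103: h=5, slot 5 empty => index 5.
Insert 796: h=5, slot 5 occupied => index 6.
Insert 649: h=5, slots 5,6 occupied => index 2.
Table: [—, —, 649, 955, —, 103, 796]

3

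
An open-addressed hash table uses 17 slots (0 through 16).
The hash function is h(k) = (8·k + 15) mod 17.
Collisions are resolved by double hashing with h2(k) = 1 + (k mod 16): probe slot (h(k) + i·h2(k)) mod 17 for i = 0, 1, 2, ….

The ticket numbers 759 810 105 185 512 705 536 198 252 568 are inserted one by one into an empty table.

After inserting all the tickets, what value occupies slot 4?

252

759 hashes to 1; slot 1 is free -> place at 1.
810 hashes to 1, h2=11; 1 taken -> place at 12.
105 hashes to 5; slot 5 is free -> place at 5.
185 hashes to 16; slot 16 is free -> place at 16.
512 hashes to 14; slot 14 is free -> place at 14.
705 hashes to 11; slot 11 is free -> place at 11.
536 hashes to 2; slot 2 is free -> place at 2.
198 hashes to 1, h2=7; 1 taken -> place at 8.
252 hashes to 8, h2=13; 8 taken -> place at 4.
568 hashes to 3; slot 3 is free -> place at 3.
Table: [∅, 759, 536, 568, 252, 105, ∅, ∅, 198, ∅, ∅, 705, 810, ∅, 512, ∅, 185]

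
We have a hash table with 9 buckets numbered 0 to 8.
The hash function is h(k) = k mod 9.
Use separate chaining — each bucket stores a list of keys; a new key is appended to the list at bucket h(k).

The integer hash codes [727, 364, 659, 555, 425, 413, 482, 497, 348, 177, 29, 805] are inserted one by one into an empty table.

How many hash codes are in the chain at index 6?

3

727 -> bucket 7
364 -> bucket 4
659 -> bucket 2
555 -> bucket 6
425 -> bucket 2 (collision)
413 -> bucket 8
482 -> bucket 5
497 -> bucket 2 (collision)
348 -> bucket 6 (collision)
177 -> bucket 6 (collision)
29 -> bucket 2 (collision)
805 -> bucket 4 (collision)
Final buckets:
0: —
1: —
2: 659 -> 425 -> 497 -> 29
3: —
4: 364 -> 805
5: 482
6: 555 -> 348 -> 177
7: 727
8: 413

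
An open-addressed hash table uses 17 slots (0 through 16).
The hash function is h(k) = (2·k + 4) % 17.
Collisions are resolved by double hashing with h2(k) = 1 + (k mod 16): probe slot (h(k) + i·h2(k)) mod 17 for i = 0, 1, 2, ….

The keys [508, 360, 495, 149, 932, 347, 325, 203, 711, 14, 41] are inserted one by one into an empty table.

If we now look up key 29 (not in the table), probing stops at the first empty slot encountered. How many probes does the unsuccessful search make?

508: h=0 -> slot 0
360: h=10 -> slot 10
495: h=8 -> slot 8
149: h=13 -> slot 13
932: h=15 -> slot 15
347: h=1 -> slot 1
325: h=8, h2=6, probe 8,14 -> slot 14
203: h=2 -> slot 2
711: h=15, h2=8, probe 15,6 -> slot 6
14: h=15, h2=15, probe 15,13,11 -> slot 11
41: h=1, h2=10, probe 1,11,4 -> slot 4
Table: [508, 347, 203, —, 41, —, 711, —, 495, —, 360, 14, —, 149, 325, 932, —]
Lookup 29: h=11, h2=14, probe 11,8,5 → slot 5 empty, not found.

3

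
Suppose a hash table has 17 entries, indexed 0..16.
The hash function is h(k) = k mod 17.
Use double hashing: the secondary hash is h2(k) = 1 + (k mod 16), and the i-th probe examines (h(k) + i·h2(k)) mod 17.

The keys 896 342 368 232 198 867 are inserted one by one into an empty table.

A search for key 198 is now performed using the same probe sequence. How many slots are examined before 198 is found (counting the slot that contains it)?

896 hashes to 12; slot 12 is free => place at 12.
342 hashes to 2; slot 2 is free => place at 2.
368 hashes to 11; slot 11 is free => place at 11.
232 hashes to 11, h2=9; 11 taken => place at 3.
198 hashes to 11, h2=7; 11 taken => place at 1.
867 hashes to 0; slot 0 is free => place at 0.
Table: [867, 198, 342, 232, ∅, ∅, ∅, ∅, ∅, ∅, ∅, 368, 896, ∅, ∅, ∅, ∅]
Lookup 198: h=11, h2=7, probe 11,1 → found at 1.

2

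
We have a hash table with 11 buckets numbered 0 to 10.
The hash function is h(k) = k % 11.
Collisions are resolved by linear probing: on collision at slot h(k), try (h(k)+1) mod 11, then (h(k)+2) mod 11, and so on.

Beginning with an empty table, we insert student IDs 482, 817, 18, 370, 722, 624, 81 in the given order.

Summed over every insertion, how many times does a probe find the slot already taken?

7

482: h=9 => slot 9
817: h=3 => slot 3
18: h=7 => slot 7
370: h=7, probe 7,8 => slot 8
722: h=7, probe 7,8,9,10 => slot 10
624: h=8, probe 8,9,10,0 => slot 0
81: h=4 => slot 4
Table: [624, -, -, 817, 81, -, -, 18, 370, 482, 722]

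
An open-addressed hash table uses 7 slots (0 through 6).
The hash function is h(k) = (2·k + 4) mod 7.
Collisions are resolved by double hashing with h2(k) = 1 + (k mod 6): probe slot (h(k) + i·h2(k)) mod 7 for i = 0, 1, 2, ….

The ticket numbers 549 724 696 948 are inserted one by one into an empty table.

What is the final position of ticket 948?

5

549 hashes to 3; slot 3 is free → place at 3.
724 hashes to 3, h2=5; 3 taken → place at 1.
696 hashes to 3, h2=1; 3 taken → place at 4.
948 hashes to 3, h2=1; 3,4 taken → place at 5.
Table: [∅, 724, ∅, 549, 696, 948, ∅]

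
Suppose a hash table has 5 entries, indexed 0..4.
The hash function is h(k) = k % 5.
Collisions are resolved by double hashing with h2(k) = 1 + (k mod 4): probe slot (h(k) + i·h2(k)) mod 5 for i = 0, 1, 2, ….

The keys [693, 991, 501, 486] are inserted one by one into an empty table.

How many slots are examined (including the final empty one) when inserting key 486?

2

693: h=3 -> slot 3
991: h=1 -> slot 1
501: h=1, h2=2, probe 1,3,0 -> slot 0
486: h=1, h2=3, probe 1,4 -> slot 4
Table: [501, 991, ., 693, 486]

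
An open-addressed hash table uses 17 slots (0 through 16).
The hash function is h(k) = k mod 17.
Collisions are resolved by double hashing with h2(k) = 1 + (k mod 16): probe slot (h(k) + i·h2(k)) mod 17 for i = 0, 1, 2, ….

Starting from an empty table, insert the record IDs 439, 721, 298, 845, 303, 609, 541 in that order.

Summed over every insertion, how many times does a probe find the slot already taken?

439 hashes to 14; slot 14 is free => place at 14.
721 hashes to 7; slot 7 is free => place at 7.
298 hashes to 9; slot 9 is free => place at 9.
845 hashes to 12; slot 12 is free => place at 12.
303 hashes to 14, h2=16; 14 taken => place at 13.
609 hashes to 14, h2=2; 14 taken => place at 16.
541 hashes to 14, h2=14; 14 taken => place at 11.
Table: [—, —, —, —, —, —, —, 721, —, 298, —, 541, 845, 303, 439, —, 609]

3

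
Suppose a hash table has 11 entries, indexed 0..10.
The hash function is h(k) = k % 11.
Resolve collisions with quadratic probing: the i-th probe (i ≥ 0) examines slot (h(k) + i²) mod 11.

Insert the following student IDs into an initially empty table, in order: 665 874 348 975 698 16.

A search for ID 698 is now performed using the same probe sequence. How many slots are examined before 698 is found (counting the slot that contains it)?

3

665 hashes to 5; slot 5 is free → place at 5.
874 hashes to 5; 5 taken → place at 6.
348 hashes to 7; slot 7 is free → place at 7.
975 hashes to 7; 7 taken → place at 8.
698 hashes to 5; 5,6 taken → place at 9.
16 hashes to 5; 5,6,9 taken → place at 3.
Table: [-, -, -, 16, -, 665, 874, 348, 975, 698, -]
Lookup 698: h=5, probe 5,6,9 → found at 9.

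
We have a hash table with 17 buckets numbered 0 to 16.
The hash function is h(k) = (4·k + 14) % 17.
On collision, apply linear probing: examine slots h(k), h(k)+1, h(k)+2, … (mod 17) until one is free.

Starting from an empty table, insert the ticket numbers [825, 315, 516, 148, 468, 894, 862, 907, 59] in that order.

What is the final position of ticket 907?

825 hashes to 16; slot 16 is free → place at 16.
315 hashes to 16; 16 taken → place at 0.
516 hashes to 4; slot 4 is free → place at 4.
148 hashes to 11; slot 11 is free → place at 11.
468 hashes to 16; 16,0 taken → place at 1.
894 hashes to 3; slot 3 is free → place at 3.
862 hashes to 11; 11 taken → place at 12.
907 hashes to 4; 4 taken → place at 5.
59 hashes to 12; 12 taken → place at 13.
Table: [315, 468, ∅, 894, 516, 907, ∅, ∅, ∅, ∅, ∅, 148, 862, 59, ∅, ∅, 825]

5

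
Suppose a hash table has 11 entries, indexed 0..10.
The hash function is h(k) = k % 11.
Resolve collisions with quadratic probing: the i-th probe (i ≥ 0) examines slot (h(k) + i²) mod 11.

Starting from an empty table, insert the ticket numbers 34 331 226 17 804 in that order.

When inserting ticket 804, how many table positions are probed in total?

3

34: h=1 => slot 1
331: h=1, probe 1,2 => slot 2
226: h=6 => slot 6
17: h=6, probe 6,7 => slot 7
804: h=1, probe 1,2,5 => slot 5
Table: [_, 34, 331, _, _, 804, 226, 17, _, _, _]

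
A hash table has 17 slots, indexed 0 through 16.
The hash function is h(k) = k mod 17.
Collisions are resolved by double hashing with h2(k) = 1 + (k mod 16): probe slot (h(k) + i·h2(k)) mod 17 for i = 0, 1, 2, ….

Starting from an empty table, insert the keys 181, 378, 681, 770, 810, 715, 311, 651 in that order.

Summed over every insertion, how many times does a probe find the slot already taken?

7

181: h=11 → slot 11
378: h=4 → slot 4
681: h=1 → slot 1
770: h=5 → slot 5
810: h=11, h2=11, probe 11,5,16 → slot 16
715: h=1, h2=12, probe 1,13 → slot 13
311: h=5, h2=8, probe 5,13,4,12 → slot 12
651: h=5, h2=12, probe 5,0 → slot 0
Table: [651, 681, -, -, 378, 770, -, -, -, -, -, 181, 311, 715, -, -, 810]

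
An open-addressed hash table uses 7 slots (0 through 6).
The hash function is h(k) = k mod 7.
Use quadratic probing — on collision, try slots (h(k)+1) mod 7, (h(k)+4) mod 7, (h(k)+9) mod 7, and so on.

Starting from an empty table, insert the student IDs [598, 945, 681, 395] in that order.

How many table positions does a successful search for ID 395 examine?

2

598 hashes to 3; slot 3 is free => place at 3.
945 hashes to 0; slot 0 is free => place at 0.
681 hashes to 2; slot 2 is free => place at 2.
395 hashes to 3; 3 taken => place at 4.
Table: [945, _, 681, 598, 395, _, _]
Lookup 395: h=3, probe 3,4 → found at 4.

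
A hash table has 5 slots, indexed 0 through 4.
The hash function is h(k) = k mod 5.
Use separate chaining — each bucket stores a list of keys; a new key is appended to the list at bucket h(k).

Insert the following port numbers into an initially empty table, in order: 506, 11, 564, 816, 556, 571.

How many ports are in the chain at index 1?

Insert 506: h=1, bucket 1 empty -> new chain.
Insert 11: h=1, bucket 1 nonempty -> append to chain.
Insert 564: h=4, bucket 4 empty -> new chain.
Insert 816: h=1, bucket 1 nonempty -> append to chain.
Insert 556: h=1, bucket 1 nonempty -> append to chain.
Insert 571: h=1, bucket 1 nonempty -> append to chain.
Final buckets:
0: ∅
1: 506 -> 11 -> 816 -> 556 -> 571
2: ∅
3: ∅
4: 564

5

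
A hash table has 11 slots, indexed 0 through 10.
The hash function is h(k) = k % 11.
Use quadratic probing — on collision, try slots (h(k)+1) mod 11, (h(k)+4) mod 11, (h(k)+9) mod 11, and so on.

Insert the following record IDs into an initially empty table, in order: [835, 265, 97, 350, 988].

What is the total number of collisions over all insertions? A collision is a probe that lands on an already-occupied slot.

5

835: h=10 → slot 10
265: h=1 → slot 1
97: h=9 → slot 9
350: h=9, probe 9,10,2 → slot 2
988: h=9, probe 9,10,2,7 → slot 7
Table: [., 265, 350, ., ., ., ., 988, ., 97, 835]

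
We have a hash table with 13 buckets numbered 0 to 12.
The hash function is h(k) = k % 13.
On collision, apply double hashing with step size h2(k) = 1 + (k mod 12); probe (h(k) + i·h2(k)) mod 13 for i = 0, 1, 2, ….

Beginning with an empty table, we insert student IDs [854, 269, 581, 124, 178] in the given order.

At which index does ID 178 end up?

5

Insert 854: h=9, slot 9 empty => index 9.
Insert 269: h=9, h2=6, slot 9 occupied => index 2.
Insert 581: h=9, h2=6, slots 9,2 occupied => index 8.
Insert 124: h=7, slot 7 empty => index 7.
Insert 178: h=9, h2=11, slots 9,7 occupied => index 5.
Table: [., ., 269, ., ., 178, ., 124, 581, 854, ., ., .]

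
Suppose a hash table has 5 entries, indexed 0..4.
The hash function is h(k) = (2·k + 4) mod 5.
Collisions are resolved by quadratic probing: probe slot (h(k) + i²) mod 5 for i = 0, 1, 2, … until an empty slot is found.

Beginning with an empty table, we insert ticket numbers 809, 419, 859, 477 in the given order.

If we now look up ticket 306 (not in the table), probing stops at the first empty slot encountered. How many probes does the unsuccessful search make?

3

809 hashes to 2; slot 2 is free => place at 2.
419 hashes to 2; 2 taken => place at 3.
859 hashes to 2; 2,3 taken => place at 1.
477 hashes to 3; 3 taken => place at 4.
Table: [_, 859, 809, 419, 477]
Lookup 306: h=1, probe 1,2,0 → slot 0 empty, not found.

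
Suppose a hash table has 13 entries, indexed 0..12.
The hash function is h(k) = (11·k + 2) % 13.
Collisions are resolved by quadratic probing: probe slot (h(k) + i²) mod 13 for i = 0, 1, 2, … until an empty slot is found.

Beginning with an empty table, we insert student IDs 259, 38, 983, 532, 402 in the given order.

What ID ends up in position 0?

259: h=4 → slot 4
38: h=4, probe 4,5 → slot 5
983: h=12 → slot 12
532: h=4, probe 4,5,8 → slot 8
402: h=4, probe 4,5,8,0 → slot 0
Table: [402, ., ., ., 259, 38, ., ., 532, ., ., ., 983]

402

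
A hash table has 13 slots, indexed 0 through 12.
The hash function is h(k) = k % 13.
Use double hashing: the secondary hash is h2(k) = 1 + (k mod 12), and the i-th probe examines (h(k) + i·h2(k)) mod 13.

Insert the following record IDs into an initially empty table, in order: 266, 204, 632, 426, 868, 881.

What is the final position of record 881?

3

Insert 266: h=6, slot 6 empty => index 6.
Insert 204: h=9, slot 9 empty => index 9.
Insert 632: h=8, slot 8 empty => index 8.
Insert 426: h=10, slot 10 empty => index 10.
Insert 868: h=10, h2=5, slot 10 occupied => index 2.
Insert 881: h=10, h2=6, slot 10 occupied => index 3.
Table: [., ., 868, 881, ., ., 266, ., 632, 204, 426, ., .]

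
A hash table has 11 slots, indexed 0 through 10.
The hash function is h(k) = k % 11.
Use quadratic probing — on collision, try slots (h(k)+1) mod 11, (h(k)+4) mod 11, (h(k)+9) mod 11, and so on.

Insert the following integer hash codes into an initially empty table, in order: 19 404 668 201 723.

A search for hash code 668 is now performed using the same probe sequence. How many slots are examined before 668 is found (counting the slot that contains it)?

19 hashes to 8; slot 8 is free -> place at 8.
404 hashes to 8; 8 taken -> place at 9.
668 hashes to 8; 8,9 taken -> place at 1.
201 hashes to 3; slot 3 is free -> place at 3.
723 hashes to 8; 8,9,1 taken -> place at 6.
Table: [—, 668, —, 201, —, —, 723, —, 19, 404, —]
Lookup 668: h=8, probe 8,9,1 → found at 1.

3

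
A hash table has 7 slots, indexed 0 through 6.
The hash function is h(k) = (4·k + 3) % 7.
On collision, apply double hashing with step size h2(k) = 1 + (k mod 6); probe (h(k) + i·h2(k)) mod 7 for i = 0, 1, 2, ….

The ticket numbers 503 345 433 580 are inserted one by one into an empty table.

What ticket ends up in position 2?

Insert 503: h=6, slot 6 empty -> index 6.
Insert 345: h=4, slot 4 empty -> index 4.
Insert 433: h=6, h2=2, slot 6 occupied -> index 1.
Insert 580: h=6, h2=5, slots 6,4 occupied -> index 2.
Table: [-, 433, 580, -, 345, -, 503]

580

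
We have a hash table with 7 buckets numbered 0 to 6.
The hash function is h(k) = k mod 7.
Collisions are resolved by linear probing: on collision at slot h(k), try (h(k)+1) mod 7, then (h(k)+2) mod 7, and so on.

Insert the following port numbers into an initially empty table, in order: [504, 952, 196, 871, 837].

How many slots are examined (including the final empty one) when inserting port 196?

Insert 504: h=0, slot 0 empty -> index 0.
Insert 952: h=0, slot 0 occupied -> index 1.
Insert 196: h=0, slots 0,1 occupied -> index 2.
Insert 871: h=3, slot 3 empty -> index 3.
Insert 837: h=4, slot 4 empty -> index 4.
Table: [504, 952, 196, 871, 837, ∅, ∅]

3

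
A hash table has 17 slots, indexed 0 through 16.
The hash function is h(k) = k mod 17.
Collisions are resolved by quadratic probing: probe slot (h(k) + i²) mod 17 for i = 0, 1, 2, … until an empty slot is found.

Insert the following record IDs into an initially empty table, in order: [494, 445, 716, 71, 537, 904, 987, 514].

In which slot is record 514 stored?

Insert 494: h=1, slot 1 empty → index 1.
Insert 445: h=3, slot 3 empty → index 3.
Insert 716: h=2, slot 2 empty → index 2.
Insert 71: h=3, slot 3 occupied → index 4.
Insert 537: h=10, slot 10 empty → index 10.
Insert 904: h=3, slots 3,4 occupied → index 7.
Insert 987: h=1, slots 1,2 occupied → index 5.
Insert 514: h=4, slots 4,5 occupied → index 8.
Table: [-, 494, 716, 445, 71, 987, -, 904, 514, -, 537, -, -, -, -, -, -]

8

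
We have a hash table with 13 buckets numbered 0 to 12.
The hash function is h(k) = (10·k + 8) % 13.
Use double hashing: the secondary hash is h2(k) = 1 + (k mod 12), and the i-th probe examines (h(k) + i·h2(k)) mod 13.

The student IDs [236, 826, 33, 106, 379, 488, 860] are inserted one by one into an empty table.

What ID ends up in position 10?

33

Insert 236: h=2, slot 2 empty => index 2.
Insert 826: h=0, slot 0 empty => index 0.
Insert 33: h=0, h2=10, slot 0 occupied => index 10.
Insert 106: h=2, h2=11, slots 2,0 occupied => index 11.
Insert 379: h=2, h2=8, slots 2,10 occupied => index 5.
Insert 488: h=0, h2=9, slot 0 occupied => index 9.
Insert 860: h=2, h2=9, slots 2,11 occupied => index 7.
Table: [826, -, 236, -, -, 379, -, 860, -, 488, 33, 106, -]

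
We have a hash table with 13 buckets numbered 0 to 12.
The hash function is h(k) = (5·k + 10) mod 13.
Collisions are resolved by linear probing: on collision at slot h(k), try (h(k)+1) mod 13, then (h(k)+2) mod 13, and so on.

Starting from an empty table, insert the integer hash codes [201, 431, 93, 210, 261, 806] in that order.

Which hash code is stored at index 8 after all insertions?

93

201 hashes to 1; slot 1 is free → place at 1.
431 hashes to 7; slot 7 is free → place at 7.
93 hashes to 7; 7 taken → place at 8.
210 hashes to 7; 7,8 taken → place at 9.
261 hashes to 2; slot 2 is free → place at 2.
806 hashes to 10; slot 10 is free → place at 10.
Table: [∅, 201, 261, ∅, ∅, ∅, ∅, 431, 93, 210, 806, ∅, ∅]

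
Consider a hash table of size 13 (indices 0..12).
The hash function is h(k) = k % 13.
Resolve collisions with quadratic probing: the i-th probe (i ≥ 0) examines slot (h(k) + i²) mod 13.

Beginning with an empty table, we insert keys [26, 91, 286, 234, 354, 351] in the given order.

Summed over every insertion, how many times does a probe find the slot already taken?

11

26: h=0 → slot 0
91: h=0, probe 0,1 → slot 1
286: h=0, probe 0,1,4 → slot 4
234: h=0, probe 0,1,4,9 → slot 9
354: h=3 → slot 3
351: h=0, probe 0,1,4,9,3,12 → slot 12
Table: [26, 91, _, 354, 286, _, _, _, _, 234, _, _, 351]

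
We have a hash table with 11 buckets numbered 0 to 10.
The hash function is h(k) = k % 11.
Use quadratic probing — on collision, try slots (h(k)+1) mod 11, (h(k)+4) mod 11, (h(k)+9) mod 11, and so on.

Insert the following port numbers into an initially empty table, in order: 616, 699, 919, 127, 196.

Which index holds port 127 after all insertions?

10

616 hashes to 0; slot 0 is free -> place at 0.
699 hashes to 6; slot 6 is free -> place at 6.
919 hashes to 6; 6 taken -> place at 7.
127 hashes to 6; 6,7 taken -> place at 10.
196 hashes to 9; slot 9 is free -> place at 9.
Table: [616, —, —, —, —, —, 699, 919, —, 196, 127]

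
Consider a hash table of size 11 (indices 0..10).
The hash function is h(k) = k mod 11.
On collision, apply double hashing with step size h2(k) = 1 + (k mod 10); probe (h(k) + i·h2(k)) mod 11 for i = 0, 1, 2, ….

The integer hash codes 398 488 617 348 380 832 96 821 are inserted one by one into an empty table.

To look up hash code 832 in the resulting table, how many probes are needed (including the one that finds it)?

Insert 398: h=2, slot 2 empty => index 2.
Insert 488: h=4, slot 4 empty => index 4.
Insert 617: h=1, slot 1 empty => index 1.
Insert 348: h=7, slot 7 empty => index 7.
Insert 380: h=6, slot 6 empty => index 6.
Insert 832: h=7, h2=3, slot 7 occupied => index 10.
Insert 96: h=8, slot 8 empty => index 8.
Insert 821: h=7, h2=2, slot 7 occupied => index 9.
Table: [_, 617, 398, _, 488, _, 380, 348, 96, 821, 832]
Lookup 832: h=7, h2=3, probe 7,10 → found at 10.

2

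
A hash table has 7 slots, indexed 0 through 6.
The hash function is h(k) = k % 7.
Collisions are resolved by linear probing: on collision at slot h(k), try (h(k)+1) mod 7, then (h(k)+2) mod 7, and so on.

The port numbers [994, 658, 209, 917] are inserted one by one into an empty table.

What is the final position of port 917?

2

994 hashes to 0; slot 0 is free -> place at 0.
658 hashes to 0; 0 taken -> place at 1.
209 hashes to 6; slot 6 is free -> place at 6.
917 hashes to 0; 0,1 taken -> place at 2.
Table: [994, 658, 917, -, -, -, 209]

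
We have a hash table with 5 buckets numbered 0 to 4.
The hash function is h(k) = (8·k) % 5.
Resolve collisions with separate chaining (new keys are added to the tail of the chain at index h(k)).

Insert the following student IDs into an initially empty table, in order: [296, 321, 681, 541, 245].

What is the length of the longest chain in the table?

4

296 → bucket 3
321 → bucket 3 (collision)
681 → bucket 3 (collision)
541 → bucket 3 (collision)
245 → bucket 0
Final buckets:
0: 245
1: _
2: _
3: 296 -> 321 -> 681 -> 541
4: _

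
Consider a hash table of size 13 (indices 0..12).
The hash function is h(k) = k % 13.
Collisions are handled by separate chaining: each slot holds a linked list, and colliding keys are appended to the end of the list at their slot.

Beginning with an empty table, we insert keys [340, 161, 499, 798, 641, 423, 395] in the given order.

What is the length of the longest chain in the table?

4

340 -> bucket 2
161 -> bucket 5
499 -> bucket 5 (collision)
798 -> bucket 5 (collision)
641 -> bucket 4
423 -> bucket 7
395 -> bucket 5 (collision)
Final buckets:
0: —
1: —
2: 340
3: —
4: 641
5: 161 -> 499 -> 798 -> 395
6: —
7: 423
8: —
9: —
10: —
11: —
12: —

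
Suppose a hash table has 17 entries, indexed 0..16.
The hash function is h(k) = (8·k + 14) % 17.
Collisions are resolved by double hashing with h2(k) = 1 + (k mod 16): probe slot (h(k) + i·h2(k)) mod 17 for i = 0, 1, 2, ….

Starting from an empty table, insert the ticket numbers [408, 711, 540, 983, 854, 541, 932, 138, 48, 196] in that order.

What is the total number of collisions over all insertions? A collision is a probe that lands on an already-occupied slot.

408 hashes to 14; slot 14 is free -> place at 14.
711 hashes to 7; slot 7 is free -> place at 7.
540 hashes to 16; slot 16 is free -> place at 16.
983 hashes to 7, h2=8; 7 taken -> place at 15.
854 hashes to 12; slot 12 is free -> place at 12.
541 hashes to 7, h2=14; 7 taken -> place at 4.
932 hashes to 7, h2=5; 7,12 taken -> place at 0.
138 hashes to 13; slot 13 is free -> place at 13.
48 hashes to 7, h2=1; 7 taken -> place at 8.
196 hashes to 1; slot 1 is free -> place at 1.
Table: [932, 196, ., ., 541, ., ., 711, 48, ., ., ., 854, 138, 408, 983, 540]

5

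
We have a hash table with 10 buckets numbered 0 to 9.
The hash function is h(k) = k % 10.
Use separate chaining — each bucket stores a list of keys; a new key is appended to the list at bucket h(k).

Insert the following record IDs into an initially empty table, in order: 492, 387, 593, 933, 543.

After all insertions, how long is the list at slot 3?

492 -> bucket 2
387 -> bucket 7
593 -> bucket 3
933 -> bucket 3 (collision)
543 -> bucket 3 (collision)
Final buckets:
0: ∅
1: ∅
2: 492
3: 593 -> 933 -> 543
4: ∅
5: ∅
6: ∅
7: 387
8: ∅
9: ∅

3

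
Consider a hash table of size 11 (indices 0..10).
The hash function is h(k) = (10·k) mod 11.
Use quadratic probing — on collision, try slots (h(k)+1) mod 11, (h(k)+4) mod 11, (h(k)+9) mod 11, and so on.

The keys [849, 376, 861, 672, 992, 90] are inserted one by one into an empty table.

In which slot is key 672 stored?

0

849 hashes to 9; slot 9 is free => place at 9.
376 hashes to 9; 9 taken => place at 10.
861 hashes to 8; slot 8 is free => place at 8.
672 hashes to 10; 10 taken => place at 0.
992 hashes to 9; 9,10 taken => place at 2.
90 hashes to 9; 9,10,2 taken => place at 7.
Table: [672, ., 992, ., ., ., ., 90, 861, 849, 376]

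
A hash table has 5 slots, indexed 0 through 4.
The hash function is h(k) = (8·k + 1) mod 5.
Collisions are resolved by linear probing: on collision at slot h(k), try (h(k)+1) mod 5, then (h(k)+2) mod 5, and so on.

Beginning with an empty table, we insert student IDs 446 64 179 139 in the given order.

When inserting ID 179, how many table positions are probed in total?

3

Insert 446: h=4, slot 4 empty => index 4.
Insert 64: h=3, slot 3 empty => index 3.
Insert 179: h=3, slots 3,4 occupied => index 0.
Insert 139: h=3, slots 3,4,0 occupied => index 1.
Table: [179, 139, ., 64, 446]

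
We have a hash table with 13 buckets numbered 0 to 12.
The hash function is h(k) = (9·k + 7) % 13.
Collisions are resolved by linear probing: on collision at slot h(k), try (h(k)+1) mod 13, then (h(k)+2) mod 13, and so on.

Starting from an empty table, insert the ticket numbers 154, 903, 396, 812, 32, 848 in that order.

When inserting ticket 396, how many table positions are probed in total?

2

Insert 154: h=2, slot 2 empty -> index 2.
Insert 903: h=9, slot 9 empty -> index 9.
Insert 396: h=9, slot 9 occupied -> index 10.
Insert 812: h=9, slots 9,10 occupied -> index 11.
Insert 32: h=9, slots 9,10,11 occupied -> index 12.
Insert 848: h=8, slot 8 empty -> index 8.
Table: [-, -, 154, -, -, -, -, -, 848, 903, 396, 812, 32]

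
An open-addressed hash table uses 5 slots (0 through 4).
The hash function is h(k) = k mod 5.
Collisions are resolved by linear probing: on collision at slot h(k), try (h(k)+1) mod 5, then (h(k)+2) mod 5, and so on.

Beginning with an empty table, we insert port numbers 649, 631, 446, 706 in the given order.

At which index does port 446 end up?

Insert 649: h=4, slot 4 empty => index 4.
Insert 631: h=1, slot 1 empty => index 1.
Insert 446: h=1, slot 1 occupied => index 2.
Insert 706: h=1, slots 1,2 occupied => index 3.
Table: [_, 631, 446, 706, 649]

2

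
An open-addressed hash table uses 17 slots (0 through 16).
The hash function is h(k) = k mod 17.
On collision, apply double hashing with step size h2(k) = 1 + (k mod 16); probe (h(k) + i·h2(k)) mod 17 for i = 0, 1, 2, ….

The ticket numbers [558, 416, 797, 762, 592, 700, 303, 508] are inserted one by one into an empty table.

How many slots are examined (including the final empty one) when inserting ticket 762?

558 hashes to 14; slot 14 is free → place at 14.
416 hashes to 8; slot 8 is free → place at 8.
797 hashes to 15; slot 15 is free → place at 15.
762 hashes to 14, h2=11; 14,8 taken → place at 2.
592 hashes to 14, h2=1; 14,15 taken → place at 16.
700 hashes to 3; slot 3 is free → place at 3.
303 hashes to 14, h2=16; 14 taken → place at 13.
508 hashes to 15, h2=13; 15 taken → place at 11.
Table: [—, —, 762, 700, —, —, —, —, 416, —, —, 508, —, 303, 558, 797, 592]

3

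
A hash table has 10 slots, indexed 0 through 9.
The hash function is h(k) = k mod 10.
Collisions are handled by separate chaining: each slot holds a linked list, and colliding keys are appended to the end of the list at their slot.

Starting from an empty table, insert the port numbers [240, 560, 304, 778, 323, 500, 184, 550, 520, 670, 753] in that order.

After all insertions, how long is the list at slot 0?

240 → bucket 0
560 → bucket 0 (collision)
304 → bucket 4
778 → bucket 8
323 → bucket 3
500 → bucket 0 (collision)
184 → bucket 4 (collision)
550 → bucket 0 (collision)
520 → bucket 0 (collision)
670 → bucket 0 (collision)
753 → bucket 3 (collision)
Final buckets:
0: 240 -> 560 -> 500 -> 550 -> 520 -> 670
1: -
2: -
3: 323 -> 753
4: 304 -> 184
5: -
6: -
7: -
8: 778
9: -

6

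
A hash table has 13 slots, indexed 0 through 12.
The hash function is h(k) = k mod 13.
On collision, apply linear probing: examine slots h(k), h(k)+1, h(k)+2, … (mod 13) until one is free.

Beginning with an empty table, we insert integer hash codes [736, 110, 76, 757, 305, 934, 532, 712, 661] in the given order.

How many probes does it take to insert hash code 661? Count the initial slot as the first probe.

736: h=8 -> slot 8
110: h=6 -> slot 6
76: h=11 -> slot 11
757: h=3 -> slot 3
305: h=6, probe 6,7 -> slot 7
934: h=11, probe 11,12 -> slot 12
532: h=12, probe 12,0 -> slot 0
712: h=10 -> slot 10
661: h=11, probe 11,12,0,1 -> slot 1
Table: [532, 661, -, 757, -, -, 110, 305, 736, -, 712, 76, 934]

4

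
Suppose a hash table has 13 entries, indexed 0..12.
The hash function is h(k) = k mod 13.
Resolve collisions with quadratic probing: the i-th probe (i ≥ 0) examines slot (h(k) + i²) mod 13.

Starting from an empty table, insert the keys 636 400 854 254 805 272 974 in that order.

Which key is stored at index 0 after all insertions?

636 hashes to 12; slot 12 is free → place at 12.
400 hashes to 10; slot 10 is free → place at 10.
854 hashes to 9; slot 9 is free → place at 9.
254 hashes to 7; slot 7 is free → place at 7.
805 hashes to 12; 12 taken → place at 0.
272 hashes to 12; 12,0 taken → place at 3.
974 hashes to 12; 12,0,3 taken → place at 8.
Table: [805, ., ., 272, ., ., ., 254, 974, 854, 400, ., 636]

805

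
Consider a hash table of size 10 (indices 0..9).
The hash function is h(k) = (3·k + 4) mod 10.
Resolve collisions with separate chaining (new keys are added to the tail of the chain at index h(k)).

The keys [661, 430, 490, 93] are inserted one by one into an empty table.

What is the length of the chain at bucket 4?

Insert 661: h=7, bucket 7 empty → new chain.
Insert 430: h=4, bucket 4 empty → new chain.
Insert 490: h=4, bucket 4 nonempty → append to chain.
Insert 93: h=3, bucket 3 empty → new chain.
Final buckets:
0: -
1: -
2: -
3: 93
4: 430 -> 490
5: -
6: -
7: 661
8: -
9: -

2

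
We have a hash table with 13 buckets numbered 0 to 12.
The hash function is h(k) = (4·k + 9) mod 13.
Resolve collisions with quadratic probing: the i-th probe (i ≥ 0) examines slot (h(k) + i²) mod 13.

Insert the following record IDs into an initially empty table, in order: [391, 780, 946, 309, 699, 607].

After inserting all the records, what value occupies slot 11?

309

Insert 391: h=0, slot 0 empty -> index 0.
Insert 780: h=9, slot 9 empty -> index 9.
Insert 946: h=10, slot 10 empty -> index 10.
Insert 309: h=10, slot 10 occupied -> index 11.
Insert 699: h=10, slots 10,11 occupied -> index 1.
Insert 607: h=6, slot 6 empty -> index 6.
Table: [391, 699, —, —, —, —, 607, —, —, 780, 946, 309, —]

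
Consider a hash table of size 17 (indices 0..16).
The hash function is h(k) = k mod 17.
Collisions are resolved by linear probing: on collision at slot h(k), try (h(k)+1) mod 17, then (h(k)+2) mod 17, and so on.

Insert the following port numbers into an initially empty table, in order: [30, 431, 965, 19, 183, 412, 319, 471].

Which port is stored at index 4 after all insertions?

30 hashes to 13; slot 13 is free → place at 13.
431 hashes to 6; slot 6 is free → place at 6.
965 hashes to 13; 13 taken → place at 14.
19 hashes to 2; slot 2 is free → place at 2.
183 hashes to 13; 13,14 taken → place at 15.
412 hashes to 4; slot 4 is free → place at 4.
319 hashes to 13; 13,14,15 taken → place at 16.
471 hashes to 12; slot 12 is free → place at 12.
Table: [_, _, 19, _, 412, _, 431, _, _, _, _, _, 471, 30, 965, 183, 319]

412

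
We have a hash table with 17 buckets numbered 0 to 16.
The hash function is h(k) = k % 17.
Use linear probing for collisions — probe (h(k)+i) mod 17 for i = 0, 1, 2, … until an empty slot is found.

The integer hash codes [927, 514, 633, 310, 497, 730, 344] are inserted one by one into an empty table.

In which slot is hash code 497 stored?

7

Insert 927: h=9, slot 9 empty => index 9.
Insert 514: h=4, slot 4 empty => index 4.
Insert 633: h=4, slot 4 occupied => index 5.
Insert 310: h=4, slots 4,5 occupied => index 6.
Insert 497: h=4, slots 4,5,6 occupied => index 7.
Insert 730: h=16, slot 16 empty => index 16.
Insert 344: h=4, slots 4,5,6,7 occupied => index 8.
Table: [∅, ∅, ∅, ∅, 514, 633, 310, 497, 344, 927, ∅, ∅, ∅, ∅, ∅, ∅, 730]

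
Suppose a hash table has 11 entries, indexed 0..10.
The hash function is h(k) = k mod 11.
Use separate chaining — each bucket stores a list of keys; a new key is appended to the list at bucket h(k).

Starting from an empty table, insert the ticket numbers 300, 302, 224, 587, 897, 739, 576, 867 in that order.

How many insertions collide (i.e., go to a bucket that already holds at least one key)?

2

300 -> bucket 3
302 -> bucket 5
224 -> bucket 4
587 -> bucket 4 (collision)
897 -> bucket 6
739 -> bucket 2
576 -> bucket 4 (collision)
867 -> bucket 9
Final buckets:
0: _
1: _
2: 739
3: 300
4: 224 -> 587 -> 576
5: 302
6: 897
7: _
8: _
9: 867
10: _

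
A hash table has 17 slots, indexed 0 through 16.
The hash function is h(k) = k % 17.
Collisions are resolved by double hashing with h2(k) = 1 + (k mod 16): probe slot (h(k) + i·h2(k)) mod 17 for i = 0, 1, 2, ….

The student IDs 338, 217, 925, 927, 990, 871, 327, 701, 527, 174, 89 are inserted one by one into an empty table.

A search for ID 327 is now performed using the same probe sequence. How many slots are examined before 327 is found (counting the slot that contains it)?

338: h=15 -> slot 15
217: h=13 -> slot 13
925: h=7 -> slot 7
927: h=9 -> slot 9
990: h=4 -> slot 4
871: h=4, h2=8, probe 4,12 -> slot 12
327: h=4, h2=8, probe 4,12,3 -> slot 3
701: h=4, h2=14, probe 4,1 -> slot 1
527: h=0 -> slot 0
174: h=4, h2=15, probe 4,2 -> slot 2
89: h=4, h2=10, probe 4,14 -> slot 14
Table: [527, 701, 174, 327, 990, —, —, 925, —, 927, —, —, 871, 217, 89, 338, —]
Lookup 327: h=4, h2=8, probe 4,12,3 → found at 3.

3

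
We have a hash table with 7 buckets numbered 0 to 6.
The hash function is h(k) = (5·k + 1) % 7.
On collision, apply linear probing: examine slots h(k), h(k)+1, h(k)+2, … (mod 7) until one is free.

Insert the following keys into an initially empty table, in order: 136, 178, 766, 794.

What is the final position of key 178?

Insert 136: h=2, slot 2 empty → index 2.
Insert 178: h=2, slot 2 occupied → index 3.
Insert 766: h=2, slots 2,3 occupied → index 4.
Insert 794: h=2, slots 2,3,4 occupied → index 5.
Table: [., ., 136, 178, 766, 794, .]

3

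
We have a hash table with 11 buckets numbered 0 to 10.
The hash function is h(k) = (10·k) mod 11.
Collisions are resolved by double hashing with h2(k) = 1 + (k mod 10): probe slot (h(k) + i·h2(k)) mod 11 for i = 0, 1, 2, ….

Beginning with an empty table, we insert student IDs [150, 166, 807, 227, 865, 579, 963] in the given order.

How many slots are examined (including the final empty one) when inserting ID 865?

Insert 150: h=4, slot 4 empty → index 4.
Insert 166: h=10, slot 10 empty → index 10.
Insert 807: h=7, slot 7 empty → index 7.
Insert 227: h=4, h2=8, slot 4 occupied → index 1.
Insert 865: h=4, h2=6, slots 4,10 occupied → index 5.
Insert 579: h=4, h2=10, slot 4 occupied → index 3.
Insert 963: h=5, h2=4, slot 5 occupied → index 9.
Table: [., 227, ., 579, 150, 865, ., 807, ., 963, 166]

3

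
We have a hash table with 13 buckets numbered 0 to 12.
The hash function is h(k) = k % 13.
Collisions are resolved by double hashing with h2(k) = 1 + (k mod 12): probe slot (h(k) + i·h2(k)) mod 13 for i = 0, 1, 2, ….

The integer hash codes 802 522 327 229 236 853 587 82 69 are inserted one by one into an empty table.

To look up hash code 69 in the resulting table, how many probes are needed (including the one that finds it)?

802: h=9 => slot 9
522: h=2 => slot 2
327: h=2, h2=4, probe 2,6 => slot 6
229: h=8 => slot 8
236: h=2, h2=9, probe 2,11 => slot 11
853: h=8, h2=2, probe 8,10 => slot 10
587: h=2, h2=12, probe 2,1 => slot 1
82: h=4 => slot 4
69: h=4, h2=10, probe 4,1,11,8,5 => slot 5
Table: [-, 587, 522, -, 82, 69, 327, -, 229, 802, 853, 236, -]
Lookup 69: h=4, h2=10, probe 4,1,11,8,5 → found at 5.

5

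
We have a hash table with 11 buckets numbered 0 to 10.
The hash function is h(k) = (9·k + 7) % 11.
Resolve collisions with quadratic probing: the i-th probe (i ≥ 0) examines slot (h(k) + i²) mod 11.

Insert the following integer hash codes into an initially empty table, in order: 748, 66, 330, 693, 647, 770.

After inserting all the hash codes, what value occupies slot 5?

748: h=7 → slot 7
66: h=7, probe 7,8 → slot 8
330: h=7, probe 7,8,0 → slot 0
693: h=7, probe 7,8,0,5 → slot 5
647: h=0, probe 0,1 → slot 1
770: h=7, probe 7,8,0,5,1,10 → slot 10
Table: [330, 647, -, -, -, 693, -, 748, 66, -, 770]

693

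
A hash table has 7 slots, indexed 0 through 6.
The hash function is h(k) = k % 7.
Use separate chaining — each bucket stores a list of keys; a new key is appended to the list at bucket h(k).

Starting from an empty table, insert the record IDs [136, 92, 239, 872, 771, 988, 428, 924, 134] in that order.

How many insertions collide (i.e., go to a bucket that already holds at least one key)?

136 -> bucket 3
92 -> bucket 1
239 -> bucket 1 (collision)
872 -> bucket 4
771 -> bucket 1 (collision)
988 -> bucket 1 (collision)
428 -> bucket 1 (collision)
924 -> bucket 0
134 -> bucket 1 (collision)
Final buckets:
0: 924
1: 92 -> 239 -> 771 -> 988 -> 428 -> 134
2: .
3: 136
4: 872
5: .
6: .

5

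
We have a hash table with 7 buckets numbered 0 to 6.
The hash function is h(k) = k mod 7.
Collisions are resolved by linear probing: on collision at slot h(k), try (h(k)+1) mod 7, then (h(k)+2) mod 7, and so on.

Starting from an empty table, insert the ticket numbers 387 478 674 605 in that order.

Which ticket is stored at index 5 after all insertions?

605

Insert 387: h=2, slot 2 empty -> index 2.
Insert 478: h=2, slot 2 occupied -> index 3.
Insert 674: h=2, slots 2,3 occupied -> index 4.
Insert 605: h=3, slots 3,4 occupied -> index 5.
Table: [∅, ∅, 387, 478, 674, 605, ∅]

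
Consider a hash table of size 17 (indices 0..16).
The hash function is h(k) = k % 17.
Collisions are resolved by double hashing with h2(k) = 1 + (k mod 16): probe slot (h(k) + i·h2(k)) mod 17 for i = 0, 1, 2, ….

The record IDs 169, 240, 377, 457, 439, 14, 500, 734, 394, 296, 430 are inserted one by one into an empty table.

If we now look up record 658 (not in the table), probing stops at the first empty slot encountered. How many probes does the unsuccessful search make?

4

169 hashes to 16; slot 16 is free -> place at 16.
240 hashes to 2; slot 2 is free -> place at 2.
377 hashes to 3; slot 3 is free -> place at 3.
457 hashes to 15; slot 15 is free -> place at 15.
439 hashes to 14; slot 14 is free -> place at 14.
14 hashes to 14, h2=15; 14 taken -> place at 12.
500 hashes to 7; slot 7 is free -> place at 7.
734 hashes to 3, h2=15; 3 taken -> place at 1.
394 hashes to 3, h2=11; 3,14 taken -> place at 8.
296 hashes to 7, h2=9; 7,16,8 taken -> place at 0.
430 hashes to 5; slot 5 is free -> place at 5.
Table: [296, 734, 240, 377, ., 430, ., 500, 394, ., ., ., 14, ., 439, 457, 169]
Lookup 658: h=12, h2=3, probe 12,15,1,4 → slot 4 empty, not found.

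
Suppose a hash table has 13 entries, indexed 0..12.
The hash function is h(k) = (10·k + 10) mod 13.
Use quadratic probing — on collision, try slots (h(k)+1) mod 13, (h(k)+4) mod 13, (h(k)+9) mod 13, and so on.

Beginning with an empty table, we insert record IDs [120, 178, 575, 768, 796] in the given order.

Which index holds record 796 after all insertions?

5

Insert 120: h=1, slot 1 empty -> index 1.
Insert 178: h=9, slot 9 empty -> index 9.
Insert 575: h=1, slot 1 occupied -> index 2.
Insert 768: h=7, slot 7 empty -> index 7.
Insert 796: h=1, slots 1,2 occupied -> index 5.
Table: [_, 120, 575, _, _, 796, _, 768, _, 178, _, _, _]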